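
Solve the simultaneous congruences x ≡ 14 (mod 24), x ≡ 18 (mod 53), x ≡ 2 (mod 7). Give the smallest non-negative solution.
x ≡ 2774 (mod 8904); the representative in [0, 8904) is 2774

The moduli 24, 53, 7 are pairwise coprime, so by the CRT there is a unique solution mod 24·53·7 = 8904.
Solve by successive substitution. Start with x ≡ 14 (mod 24).
  Combine with x ≡ 18 (mod 53): write x = 14 + 24·t and require 14 + 24·t ≡ 18 (mod 53), i.e. 24·t ≡ 18 − 14 ≡ 4 (mod 53). Since 24^(−1) ≡ 42 (mod 53), t ≡ 42·4 ≡ 9 (mod 53). So x ≡ 14 + 24·9 = 230 (mod 1272).
  Combine with x ≡ 2 (mod 7): write x = 230 + 1272·t and require 230 + 1272·t ≡ 2 (mod 7), i.e. 1272·t ≡ 2 − 230 ≡ 3 (mod 7). Since 1272^(−1) ≡ 3 (mod 7) (1272 ≡ 5 (mod 7)), t ≡ 3·3 ≡ 2 (mod 7). So x ≡ 230 + 1272·2 = 2774 (mod 8904).
Unique solution in [0, 8904): x = 2774.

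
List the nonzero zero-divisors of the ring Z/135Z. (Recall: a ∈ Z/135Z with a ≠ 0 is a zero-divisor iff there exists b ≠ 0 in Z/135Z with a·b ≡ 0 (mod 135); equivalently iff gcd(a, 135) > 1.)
An element a ∈ Z/135Z (with a ≠ 0) is a zero-divisor iff gcd(a, 135) > 1 (because a is a unit precisely when gcd(a, n) = 1, and in Z/nZ every nonzero, non-unit element is a zero-divisor). Scan a = 1, ..., 134 and keep those with gcd(a, 135) > 1:
  gcd(3, 135) = 3, gcd(5, 135) = 5, gcd(6, 135) = 3, gcd(9, 135) = 9, gcd(10, 135) = 5, gcd(12, 135) = 3, gcd(15, 135) = 15, gcd(18, 135) = 9, gcd(20, 135) = 5, gcd(21, 135) = 3, gcd(24, 135) = 3, gcd(25, 135) = 5, gcd(27, 135) = 27, gcd(30, 135) = 15, gcd(33, 135) = 3, gcd(35, 135) = 5, gcd(36, 135) = 9, gcd(39, 135) = 3, gcd(40, 135) = 5, gcd(42, 135) = 3, gcd(45, 135) = 45, gcd(48, 135) = 3, gcd(50, 135) = 5, gcd(51, 135) = 3, gcd(54, 135) = 27, gcd(55, 135) = 5, gcd(57, 135) = 3, gcd(60, 135) = 15, gcd(63, 135) = 9, gcd(65, 135) = 5, gcd(66, 135) = 3, gcd(69, 135) = 3, gcd(70, 135) = 5, gcd(72, 135) = 9, gcd(75, 135) = 15, gcd(78, 135) = 3, gcd(80, 135) = 5, gcd(81, 135) = 27, gcd(84, 135) = 3, gcd(85, 135) = 5, gcd(87, 135) = 3, gcd(90, 135) = 45, gcd(93, 135) = 3, gcd(95, 135) = 5, gcd(96, 135) = 3, gcd(99, 135) = 9, gcd(100, 135) = 5, gcd(102, 135) = 3, gcd(105, 135) = 15, gcd(108, 135) = 27, gcd(110, 135) = 5, gcd(111, 135) = 3, gcd(114, 135) = 3, gcd(115, 135) = 5, gcd(117, 135) = 9, gcd(120, 135) = 15, gcd(123, 135) = 3, gcd(125, 135) = 5, gcd(126, 135) = 9, gcd(129, 135) = 3, gcd(130, 135) = 5, gcd(132, 135) = 3.
All other a ∈ {1, ..., 134} have gcd(a, 135) = 1 and are units. So the nonzero zero-divisors are exactly the 62 values of a appearing in this scan.

Final answer: nonzero zero-divisors of Z/135Z = {3, 5, 6, 9, 10, 12, 15, 18, 20, 21, 24, 25, 27, 30, 33, 35, 36, 39, 40, 42, 45, 48, 50, 51, 54, 55, 57, 60, 63, 65, 66, 69, 70, 72, 75, 78, 80, 81, 84, 85, 87, 90, 93, 95, 96, 99, 100, 102, 105, 108, 110, 111, 114, 115, 117, 120, 123, 125, 126, 129, 130, 132}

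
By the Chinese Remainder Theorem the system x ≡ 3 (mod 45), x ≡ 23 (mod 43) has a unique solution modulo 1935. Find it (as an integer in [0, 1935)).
The moduli 45, 43 are pairwise coprime, so by the CRT there is a unique solution mod 45·43 = 1935.
Solve by successive substitution. Start with x ≡ 3 (mod 45).
  Combine with x ≡ 23 (mod 43): write x = 3 + 45·t and require 3 + 45·t ≡ 23 (mod 43), i.e. 45·t ≡ 23 − 3 ≡ 20 (mod 43). Since 45^(−1) ≡ 22 (mod 43) (45 ≡ 2 (mod 43)), t ≡ 22·20 ≡ 10 (mod 43). So x ≡ 3 + 45·10 = 453 (mod 1935).
Unique solution in [0, 1935): x = 453.

Final answer: x ≡ 453 (mod 1935); the representative in [0, 1935) is 453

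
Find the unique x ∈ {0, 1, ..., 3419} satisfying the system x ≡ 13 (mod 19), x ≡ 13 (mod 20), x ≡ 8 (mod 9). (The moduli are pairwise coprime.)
x ≡ 773 (mod 3420); the representative in [0, 3420) is 773

The moduli 19, 20, 9 are pairwise coprime, so by the CRT there is a unique solution mod 19·20·9 = 3420.
Solve by successive substitution. Start with x ≡ 13 (mod 19).
  Combine with x ≡ 13 (mod 20): write x = 13 + 19·t and require 13 + 19·t ≡ 13 (mod 20), i.e. 19·t ≡ 13 − 13 ≡ 0 (mod 20). Since 19^(−1) ≡ 19 (mod 20), t ≡ 19·0 ≡ 0 (mod 20). So x ≡ 13 + 19·0 = 13 (mod 380).
  Combine with x ≡ 8 (mod 9): write x = 13 + 380·t and require 13 + 380·t ≡ 8 (mod 9), i.e. 380·t ≡ 8 − 13 ≡ 4 (mod 9). Since 380^(−1) ≡ 5 (mod 9) (380 ≡ 2 (mod 9)), t ≡ 5·4 ≡ 2 (mod 9). So x ≡ 13 + 380·2 = 773 (mod 3420).
Unique solution in [0, 3420): x = 773.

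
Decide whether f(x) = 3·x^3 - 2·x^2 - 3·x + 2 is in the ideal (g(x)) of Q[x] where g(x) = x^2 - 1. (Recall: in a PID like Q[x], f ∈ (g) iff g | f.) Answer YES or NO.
YES

In Q[x] the ideal (g) consists of all multiples of g, so f ∈ (g) iff g | f, i.e. iff the remainder of f on division by g is 0. Divide f by g (g is monic, so eliminate the leading term of the running remainder at each step):
  leading term 3·x^3: subtract (3·x)·g(x) = 3·x^3 - 3·x, leaving 2 - 2·x^2
  leading term -2·x^2: subtract (-2)·g(x) = 2 - 2·x^2, leaving 0
The remainder is 0, so f(x) = g(x) · h(x) with h(x) = 3·x - 2. Hence g | f, i.e. f ∈ (g).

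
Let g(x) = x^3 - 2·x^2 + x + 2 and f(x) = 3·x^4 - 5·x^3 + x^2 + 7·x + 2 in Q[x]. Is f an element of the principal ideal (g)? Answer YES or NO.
In Q[x] the ideal (g) consists of all multiples of g, so f ∈ (g) iff g | f, i.e. iff the remainder of f on division by g is 0. Divide f by g (g is monic, so eliminate the leading term of the running remainder at each step):
  leading term 3·x^4: subtract (3·x)·g(x) = 3·x^4 - 6·x^3 + 3·x^2 + 6·x, leaving x^3 - 2·x^2 + x + 2
  leading term x^3: subtract (1)·g(x) = x^3 - 2·x^2 + x + 2, leaving 0
The remainder is 0, so f(x) = g(x) · h(x) with h(x) = 3·x + 1. Hence g | f, i.e. f ∈ (g).

Final answer: YES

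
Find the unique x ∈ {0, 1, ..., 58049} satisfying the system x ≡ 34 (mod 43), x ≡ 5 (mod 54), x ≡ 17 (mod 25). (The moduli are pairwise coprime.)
The moduli 43, 54, 25 are pairwise coprime, so by the CRT there is a unique solution mod 43·54·25 = 58050.
Solve by successive substitution. Start with x ≡ 34 (mod 43).
  Combine with x ≡ 5 (mod 54): write x = 34 + 43·t and require 34 + 43·t ≡ 5 (mod 54), i.e. 43·t ≡ 5 − 34 ≡ 25 (mod 54). Since 43^(−1) ≡ 49 (mod 54), t ≡ 49·25 ≡ 37 (mod 54). So x ≡ 34 + 43·37 = 1625 (mod 2322).
  Combine with x ≡ 17 (mod 25): write x = 1625 + 2322·t and require 1625 + 2322·t ≡ 17 (mod 25), i.e. 2322·t ≡ 17 − 1625 ≡ 17 (mod 25). Since 2322^(−1) ≡ 8 (mod 25) (2322 ≡ 22 (mod 25)), t ≡ 8·17 ≡ 11 (mod 25). So x ≡ 1625 + 2322·11 = 27167 (mod 58050).
Unique solution in [0, 58050): x = 27167.

Final answer: x ≡ 27167 (mod 58050); the representative in [0, 58050) is 27167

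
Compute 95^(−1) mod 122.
95^(−1) ≡ 9 (mod 122)

Apply the extended Euclidean algorithm to (122, 95), tracking rows (r, s, t) with s·122 + t·95 = r. Each division r_prev = q·r_cur + r_new produces the new row as (previous row) − q·(current row):
  row A: (122, 1, 0)   [1·122 + 0·95 = 122]
  row B: (95, 0, 1)   [0·122 + 1·95 = 95]
  122 = 1·95 + 27   → row C = row A − 1·row B = (27, 1, −1)   [check: 1·122 − 1·95 = 27]
  95 = 3·27 + 14   → row D = row B − 3·row C = (14, −3, 4)   [check: −3·122 + 4·95 = 14]
  27 = 1·14 + 13   → row E = row C − 1·row D = (13, 4, −5)   [check: 4·122 − 5·95 = 13]
  14 = 1·13 + 1   → row F = row D − 1·row E = (1, −7, 9)   [check: −7·122 + 9·95 = 1]
  13 = 13·1 + 0   → remainder 0, stop. gcd = 1 (last nonzero row F).
The gcd is 1, so 95 is invertible mod 122. The last nonzero row gives −7·122 + 9·95 = 1, so t = 9. So 95^(−1) ≡ 9 (mod 122). Verify: 95 · 9 = 855 ≡ 1 (mod 122). ✓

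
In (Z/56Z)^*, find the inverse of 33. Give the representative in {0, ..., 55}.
33^(−1) ≡ 17 (mod 56)

Apply the extended Euclidean algorithm to (56, 33), tracking rows (r, s, t) with s·56 + t·33 = r. Each division r_prev = q·r_cur + r_new produces the new row as (previous row) − q·(current row):
  row A: (56, 1, 0)   [1·56 + 0·33 = 56]
  row B: (33, 0, 1)   [0·56 + 1·33 = 33]
  56 = 1·33 + 23   → row C = row A − 1·row B = (23, 1, −1)   [check: 1·56 − 1·33 = 23]
  33 = 1·23 + 10   → row D = row B − 1·row C = (10, −1, 2)   [check: −1·56 + 2·33 = 10]
  23 = 2·10 + 3   → row E = row C − 2·row D = (3, 3, −5)   [check: 3·56 − 5·33 = 3]
  10 = 3·3 + 1   → row F = row D − 3·row E = (1, −10, 17)   [check: −10·56 + 17·33 = 1]
  3 = 3·1 + 0   → remainder 0, stop. gcd = 1 (last nonzero row F).
The gcd is 1, so 33 is invertible mod 56. The last nonzero row gives −10·56 + 17·33 = 1, so t = 17. So 33^(−1) ≡ 17 (mod 56). Verify: 33 · 17 = 561 ≡ 1 (mod 56). ✓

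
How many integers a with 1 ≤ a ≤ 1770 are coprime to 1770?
The number of a ∈ {1, ..., 1770} with gcd(a, 1770) = 1 is by definition Euler's totient φ(1770). φ is multiplicative, with φ(p^e) = p^e − p^(e−1). Factorise 1770 = 2 · 3 · 5 · 59. Then
  φ(1770) = (2 − 1) · (3 − 1) · (5 − 1) · (59 − 1) = 1 · 2 · 4 · 58 = 464.
So there are 464 such integers.

Final answer: 464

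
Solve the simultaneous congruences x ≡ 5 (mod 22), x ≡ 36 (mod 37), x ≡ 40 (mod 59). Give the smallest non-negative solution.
The moduli 22, 37, 59 are pairwise coprime, so by the CRT there is a unique solution mod 22·37·59 = 48026.
Solve by successive substitution. Start with x ≡ 5 (mod 22).
  Combine with x ≡ 36 (mod 37): write x = 5 + 22·t and require 5 + 22·t ≡ 36 (mod 37), i.e. 22·t ≡ 36 − 5 ≡ 31 (mod 37). Since 22^(−1) ≡ 32 (mod 37), t ≡ 32·31 ≡ 30 (mod 37). So x ≡ 5 + 22·30 = 665 (mod 814).
  Combine with x ≡ 40 (mod 59): write x = 665 + 814·t and require 665 + 814·t ≡ 40 (mod 59), i.e. 814·t ≡ 40 − 665 ≡ 24 (mod 59). Since 814^(−1) ≡ 54 (mod 59) (814 ≡ 47 (mod 59)), t ≡ 54·24 ≡ 57 (mod 59). So x ≡ 665 + 814·57 = 47063 (mod 48026).
Unique solution in [0, 48026): x = 47063.

Final answer: x ≡ 47063 (mod 48026); the representative in [0, 48026) is 47063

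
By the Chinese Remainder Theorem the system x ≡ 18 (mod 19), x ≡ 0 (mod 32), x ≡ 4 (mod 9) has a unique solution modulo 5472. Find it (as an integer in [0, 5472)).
The moduli 19, 32, 9 are pairwise coprime, so by the CRT there is a unique solution mod 19·32·9 = 5472.
Solve by successive substitution. Start with x ≡ 18 (mod 19).
  Combine with x ≡ 0 (mod 32): write x = 18 + 19·t and require 18 + 19·t ≡ 0 (mod 32), i.e. 19·t ≡ 0 − 18 ≡ 14 (mod 32). Since 19^(−1) ≡ 27 (mod 32), t ≡ 27·14 ≡ 26 (mod 32). So x ≡ 18 + 19·26 = 512 (mod 608).
  Combine with x ≡ 4 (mod 9): write x = 512 + 608·t and require 512 + 608·t ≡ 4 (mod 9), i.e. 608·t ≡ 4 − 512 ≡ 5 (mod 9). Since 608^(−1) ≡ 2 (mod 9) (608 ≡ 5 (mod 9)), t ≡ 2·5 ≡ 1 (mod 9). So x ≡ 512 + 608·1 = 1120 (mod 5472).
Unique solution in [0, 5472): x = 1120.

Final answer: x ≡ 1120 (mod 5472); the representative in [0, 5472) is 1120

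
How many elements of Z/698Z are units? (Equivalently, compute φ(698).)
An element a ∈ Z/698Z is a unit iff gcd(a, 698) = 1, so the number of units is φ(698). φ is multiplicative, with φ(p^e) = p^e − p^(e−1). Factorise 698 = 2 · 349. Then
  φ(698) = (2 − 1) · (349 − 1) = 1 · 348 = 348.

Final answer: Z/698Z has φ(698) = 348 units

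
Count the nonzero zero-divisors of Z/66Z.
In Z/66Z each nonzero element is either a unit (gcd with 66 is 1) or a zero-divisor (gcd > 1). The number of units is φ(66): factorise 66 = 2 · 3 · 11, so φ(66) = (2 − 1) · (3 − 1) · (11 − 1) = 1 · 2 · 10 = 20. The nonzero elements number 66 − 1 = 65. Hence the nonzero zero-divisors number 65 − 20 = 45.

Final answer: Z/66Z has 45 nonzero zero-divisors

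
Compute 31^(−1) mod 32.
Apply the extended Euclidean algorithm to (32, 31), tracking rows (r, s, t) with s·32 + t·31 = r. Each division r_prev = q·r_cur + r_new produces the new row as (previous row) − q·(current row):
  row A: (32, 1, 0)   [1·32 + 0·31 = 32]
  row B: (31, 0, 1)   [0·32 + 1·31 = 31]
  32 = 1·31 + 1   → row C = row A − 1·row B = (1, 1, −1)   [check: 1·32 − 1·31 = 1]
  31 = 31·1 + 0   → remainder 0, stop. gcd = 1 (last nonzero row C).
The gcd is 1, so 31 is invertible mod 32. The last nonzero row gives 1·32 − 1·31 = 1, so t = −1. So 31^(−1) ≡ −1 ≡ 31 (mod 32). Verify: 31 · 31 = 961 ≡ 1 (mod 32). ✓

Final answer: 31^(−1) ≡ 31 (mod 32)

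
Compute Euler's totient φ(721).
φ is multiplicative, with φ(p^e) = p^e − p^(e−1). Factorise 721 = 7 · 103. Then
  φ(721) = (7 − 1) · (103 − 1) = 6 · 102 = 612.

Final answer: φ(721) = 612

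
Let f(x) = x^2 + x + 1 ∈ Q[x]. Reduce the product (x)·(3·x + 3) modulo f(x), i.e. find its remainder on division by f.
a · b ≡ -3 (mod f(x))

First multiply in Q[x] without reducing: a · b = 3·x^2 + 3·x. Now divide by f(x) = x^2 + x + 1, eliminating the leading term at each step:
  leading term 3·x^2: subtract (3)·f(x) = 3·x^2 + 3·x + 3, leaving -3
The degree is now < 2, so this is the remainder. Hence a · b ≡ -3 in Q[x]/(f).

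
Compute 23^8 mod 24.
1

Use repeated squaring. Binary(8) = 1000. Walk through the bits of the exponent 8 left-to-right: at each bit after the leading one, square the running value, then multiply by 23 if the bit is 1 (always reducing mod 24):
  bit 1 = 1 (leading): start with 23.
  bit 2 = 0: square 23^2 = 529 ≡ 1 (mod 24).
  bit 3 = 0: square 1^2 = 1 (mod 24).
  bit 4 = 0: square 1^2 = 1 (mod 24).
Final value: 23^8 ≡ 1 (mod 24).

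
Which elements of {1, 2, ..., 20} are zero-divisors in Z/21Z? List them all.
An element a ∈ Z/21Z (with a ≠ 0) is a zero-divisor iff gcd(a, 21) > 1 (because a is a unit precisely when gcd(a, n) = 1, and in Z/nZ every nonzero, non-unit element is a zero-divisor). Scan a = 1, ..., 20 and keep those with gcd(a, 21) > 1:
  gcd(3, 21) = 3, gcd(6, 21) = 3, gcd(7, 21) = 7, gcd(9, 21) = 3, gcd(12, 21) = 3, gcd(14, 21) = 7, gcd(15, 21) = 3, gcd(18, 21) = 3.
All other a ∈ {1, ..., 20} have gcd(a, 21) = 1 and are units. So the nonzero zero-divisors are exactly the 8 values of a appearing in this scan.

Final answer: nonzero zero-divisors of Z/21Z = {3, 6, 7, 9, 12, 14, 15, 18}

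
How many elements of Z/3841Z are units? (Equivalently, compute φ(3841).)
An element a ∈ Z/3841Z is a unit iff gcd(a, 3841) = 1, so the number of units is φ(3841). φ is multiplicative, with φ(p^e) = p^e − p^(e−1). Factorise 3841 = 23 · 167. Then
  φ(3841) = (23 − 1) · (167 − 1) = 22 · 166 = 3652.

Final answer: Z/3841Z has φ(3841) = 3652 units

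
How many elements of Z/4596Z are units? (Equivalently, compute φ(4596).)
An element a ∈ Z/4596Z is a unit iff gcd(a, 4596) = 1, so the number of units is φ(4596). φ is multiplicative, with φ(p^e) = p^e − p^(e−1). Factorise 4596 = 2^2 · 3 · 383. Then
  φ(4596) = (2^2 − 2^1) · (3 − 1) · (383 − 1) = 2 · 2 · 382 = 1528.

Final answer: Z/4596Z has φ(4596) = 1528 units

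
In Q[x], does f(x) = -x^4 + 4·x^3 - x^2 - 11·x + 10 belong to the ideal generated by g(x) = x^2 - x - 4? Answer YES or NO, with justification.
In Q[x] the ideal (g) consists of all multiples of g, so f ∈ (g) iff g | f, i.e. iff the remainder of f on division by g is 0. Divide f by g (g is monic, so eliminate the leading term of the running remainder at each step):
  leading term -x^4: subtract (-x^2)·g(x) = -x^4 + x^3 + 4·x^2, leaving 3·x^3 - 5·x^2 - 11·x + 10
  leading term 3·x^3: subtract (3·x)·g(x) = 3·x^3 - 3·x^2 - 12·x, leaving -2·x^2 + x + 10
  leading term -2·x^2: subtract (-2)·g(x) = -2·x^2 + 2·x + 8, leaving 2 - x
The remainder r(x) = 2 - x ≠ 0 (and deg r < deg g), so g ∤ f, i.e. f ∉ (g).

Final answer: NO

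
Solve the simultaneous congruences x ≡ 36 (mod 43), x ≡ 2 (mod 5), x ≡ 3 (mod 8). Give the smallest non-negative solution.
The moduli 43, 5, 8 are pairwise coprime, so by the CRT there is a unique solution mod 43·5·8 = 1720.
Solve by successive substitution. Start with x ≡ 36 (mod 43).
  Combine with x ≡ 2 (mod 5): write x = 36 + 43·t and require 36 + 43·t ≡ 2 (mod 5), i.e. 43·t ≡ 2 − 36 ≡ 1 (mod 5). Since 43^(−1) ≡ 2 (mod 5) (43 ≡ 3 (mod 5)), t ≡ 2·1 ≡ 2 (mod 5). So x ≡ 36 + 43·2 = 122 (mod 215).
  Combine with x ≡ 3 (mod 8): write x = 122 + 215·t and require 122 + 215·t ≡ 3 (mod 8), i.e. 215·t ≡ 3 − 122 ≡ 1 (mod 8). Since 215^(−1) ≡ 7 (mod 8) (215 ≡ 7 (mod 8)), t ≡ 7·1 ≡ 7 (mod 8). So x ≡ 122 + 215·7 = 1627 (mod 1720).
Unique solution in [0, 1720): x = 1627.

Final answer: x ≡ 1627 (mod 1720); the representative in [0, 1720) is 1627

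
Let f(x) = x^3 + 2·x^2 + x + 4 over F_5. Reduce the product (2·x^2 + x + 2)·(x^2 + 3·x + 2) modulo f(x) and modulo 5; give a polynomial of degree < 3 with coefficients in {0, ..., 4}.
a · b ≡ x^2 + 2·x + 2 (mod f(x))

Multiply as integer polynomials: a · b = 2·x^4 + 7·x^3 + 9·x^2 + 8·x + 4. Reducing coefficients mod 5: a · b ≡ 2·x^4 + 2·x^3 + 4·x^2 + 3·x + 4. Now divide by f(x) = x^3 + 2·x^2 + x + 4 in F_5[x], eliminating the leading term at each step:
  leading term 2·x^4: subtract (2·x)·f(x) = 2·x^4 + 4·x^3 + 2·x^2 + 3·x, leaving 3·x^3 + 2·x^2 + 4 (coefficients mod 5)
  leading term 3·x^3: subtract (3)·f(x) = 3·x^3 + x^2 + 3·x + 2, leaving x^2 + 2·x + 2 (coefficients mod 5)
The degree is now < 3, so this is the remainder. Hence a · b ≡ x^2 + 2·x + 2 in F_5[x]/(f).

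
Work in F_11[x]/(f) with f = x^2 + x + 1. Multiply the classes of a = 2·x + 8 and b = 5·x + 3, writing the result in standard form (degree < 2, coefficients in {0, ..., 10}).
a · b ≡ 3·x + 3 (mod f(x))

Multiply as integer polynomials: a · b = 10·x^2 + 46·x + 24. Reducing coefficients mod 11: a · b ≡ 10·x^2 + 2·x + 2. Now divide by f(x) = x^2 + x + 1 in F_11[x], eliminating the leading term at each step:
  leading term 10·x^2: subtract (10)·f(x) = 10·x^2 + 10·x + 10, leaving 3·x + 3 (coefficients mod 11)
The degree is now < 2, so this is the remainder. Hence a · b ≡ 3·x + 3 in F_11[x]/(f).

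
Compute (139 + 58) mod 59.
20

Reduce the summands first: 139 ≡ 21 (mod 59), so 139 + 58 ≡ 21 + 58 (mod 59). 21 + 58 = 79; 79 = 1·59 + 20, so (139 + 58) mod 59 = 20.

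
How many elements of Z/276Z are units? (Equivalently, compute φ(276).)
Z/276Z has φ(276) = 88 units

An element a ∈ Z/276Z is a unit iff gcd(a, 276) = 1, so the number of units is φ(276). φ is multiplicative, with φ(p^e) = p^e − p^(e−1). Factorise 276 = 2^2 · 3 · 23. Then
  φ(276) = (2^2 − 2^1) · (3 − 1) · (23 − 1) = 2 · 2 · 22 = 88.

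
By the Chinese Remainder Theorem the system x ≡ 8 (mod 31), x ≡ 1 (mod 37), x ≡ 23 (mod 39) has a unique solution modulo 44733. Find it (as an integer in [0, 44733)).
x ≡ 39998 (mod 44733); the representative in [0, 44733) is 39998

The moduli 31, 37, 39 are pairwise coprime, so by the CRT there is a unique solution mod 31·37·39 = 44733.
Solve by successive substitution. Start with x ≡ 8 (mod 31).
  Combine with x ≡ 1 (mod 37): write x = 8 + 31·t and require 8 + 31·t ≡ 1 (mod 37), i.e. 31·t ≡ 1 − 8 ≡ 30 (mod 37). Since 31^(−1) ≡ 6 (mod 37), t ≡ 6·30 ≡ 32 (mod 37). So x ≡ 8 + 31·32 = 1000 (mod 1147).
  Combine with x ≡ 23 (mod 39): write x = 1000 + 1147·t and require 1000 + 1147·t ≡ 23 (mod 39), i.e. 1147·t ≡ 23 − 1000 ≡ 37 (mod 39). Since 1147^(−1) ≡ 22 (mod 39) (1147 ≡ 16 (mod 39)), t ≡ 22·37 ≡ 34 (mod 39). So x ≡ 1000 + 1147·34 = 39998 (mod 44733).
Unique solution in [0, 44733): x = 39998.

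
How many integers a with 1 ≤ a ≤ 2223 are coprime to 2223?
The number of a ∈ {1, ..., 2223} with gcd(a, 2223) = 1 is by definition Euler's totient φ(2223). φ is multiplicative, with φ(p^e) = p^e − p^(e−1). Factorise 2223 = 3^2 · 13 · 19. Then
  φ(2223) = (3^2 − 3^1) · (13 − 1) · (19 − 1) = 6 · 12 · 18 = 1296.
So there are 1296 such integers.

Final answer: 1296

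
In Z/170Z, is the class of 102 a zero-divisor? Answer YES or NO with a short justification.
YES

gcd(102, 170) = 34 > 1, so 102 is not a unit in Z/170Z. In Z/nZ every nonzero non-unit is a zero-divisor: explicitly, take b = 170/gcd = 5 ≠ 0 (mod 170); then 102·5 = 510 = 3·170, i.e. 102·5 ≡ 0 (mod 170). So 102 is a zero-divisor.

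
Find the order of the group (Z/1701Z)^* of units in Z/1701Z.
|(Z/1701Z)^*| = 972

(Z/1701Z)^* consists of the classes a with gcd(a, 1701) = 1, so its order is φ(1701). φ is multiplicative, with φ(p^e) = p^e − p^(e−1). Factorise 1701 = 3^5 · 7. Then
  φ(1701) = (3^5 − 3^4) · (7 − 1) = 162 · 6 = 972.
Thus |(Z/1701Z)^*| = 972.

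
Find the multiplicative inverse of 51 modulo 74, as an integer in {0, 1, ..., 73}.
Apply the extended Euclidean algorithm to (74, 51), tracking rows (r, s, t) with s·74 + t·51 = r. Each division r_prev = q·r_cur + r_new produces the new row as (previous row) − q·(current row):
  row A: (74, 1, 0)   [1·74 + 0·51 = 74]
  row B: (51, 0, 1)   [0·74 + 1·51 = 51]
  74 = 1·51 + 23   → row C = row A − 1·row B = (23, 1, −1)   [check: 1·74 − 1·51 = 23]
  51 = 2·23 + 5   → row D = row B − 2·row C = (5, −2, 3)   [check: −2·74 + 3·51 = 5]
  23 = 4·5 + 3   → row E = row C − 4·row D = (3, 9, −13)   [check: 9·74 − 13·51 = 3]
  5 = 1·3 + 2   → row F = row D − 1·row E = (2, −11, 16)   [check: −11·74 + 16·51 = 2]
  3 = 1·2 + 1   → row G = row E − 1·row F = (1, 20, −29)   [check: 20·74 − 29·51 = 1]
  2 = 2·1 + 0   → remainder 0, stop. gcd = 1 (last nonzero row G).
The gcd is 1, so 51 is invertible mod 74. The last nonzero row gives 20·74 − 29·51 = 1, so t = −29. So 51^(−1) ≡ −29 ≡ 45 (mod 74). Verify: 51 · 45 = 2295 ≡ 1 (mod 74). ✓

Final answer: 51^(−1) ≡ 45 (mod 74)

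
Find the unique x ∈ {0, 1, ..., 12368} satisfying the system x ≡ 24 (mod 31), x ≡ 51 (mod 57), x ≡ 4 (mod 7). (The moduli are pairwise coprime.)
The moduli 31, 57, 7 are pairwise coprime, so by the CRT there is a unique solution mod 31·57·7 = 12369.
Solve by successive substitution. Start with x ≡ 24 (mod 31).
  Combine with x ≡ 51 (mod 57): write x = 24 + 31·t and require 24 + 31·t ≡ 51 (mod 57), i.e. 31·t ≡ 51 − 24 ≡ 27 (mod 57). Since 31^(−1) ≡ 46 (mod 57), t ≡ 46·27 ≡ 45 (mod 57). So x ≡ 24 + 31·45 = 1419 (mod 1767).
  Combine with x ≡ 4 (mod 7): write x = 1419 + 1767·t and require 1419 + 1767·t ≡ 4 (mod 7), i.e. 1767·t ≡ 4 − 1419 ≡ 6 (mod 7). Since 1767^(−1) ≡ 5 (mod 7) (1767 ≡ 3 (mod 7)), t ≡ 5·6 ≡ 2 (mod 7). So x ≡ 1419 + 1767·2 = 4953 (mod 12369).
Unique solution in [0, 12369): x = 4953.

Final answer: x ≡ 4953 (mod 12369); the representative in [0, 12369) is 4953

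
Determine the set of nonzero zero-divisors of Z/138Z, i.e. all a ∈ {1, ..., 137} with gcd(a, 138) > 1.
nonzero zero-divisors of Z/138Z = {2, 3, 4, 6, 8, 9, 10, 12, 14, 15, 16, 18, 20, 21, 22, 23, 24, 26, 27, 28, 30, 32, 33, 34, 36, 38, 39, 40, 42, 44, 45, 46, 48, 50, 51, 52, 54, 56, 57, 58, 60, 62, 63, 64, 66, 68, 69, 70, 72, 74, 75, 76, 78, 80, 81, 82, 84, 86, 87, 88, 90, 92, 93, 94, 96, 98, 99, 100, 102, 104, 105, 106, 108, 110, 111, 112, 114, 115, 116, 117, 118, 120, 122, 123, 124, 126, 128, 129, 130, 132, 134, 135, 136}

An element a ∈ Z/138Z (with a ≠ 0) is a zero-divisor iff gcd(a, 138) > 1 (because a is a unit precisely when gcd(a, n) = 1, and in Z/nZ every nonzero, non-unit element is a zero-divisor). Scan a = 1, ..., 137 and keep those with gcd(a, 138) > 1:
  gcd(2, 138) = 2, gcd(3, 138) = 3, gcd(4, 138) = 2, gcd(6, 138) = 6, gcd(8, 138) = 2, gcd(9, 138) = 3, gcd(10, 138) = 2, gcd(12, 138) = 6, gcd(14, 138) = 2, gcd(15, 138) = 3, gcd(16, 138) = 2, gcd(18, 138) = 6, gcd(20, 138) = 2, gcd(21, 138) = 3, gcd(22, 138) = 2, gcd(23, 138) = 23, gcd(24, 138) = 6, gcd(26, 138) = 2, gcd(27, 138) = 3, gcd(28, 138) = 2, gcd(30, 138) = 6, gcd(32, 138) = 2, gcd(33, 138) = 3, gcd(34, 138) = 2, gcd(36, 138) = 6, gcd(38, 138) = 2, gcd(39, 138) = 3, gcd(40, 138) = 2, gcd(42, 138) = 6, gcd(44, 138) = 2, gcd(45, 138) = 3, gcd(46, 138) = 46, gcd(48, 138) = 6, gcd(50, 138) = 2, gcd(51, 138) = 3, gcd(52, 138) = 2, gcd(54, 138) = 6, gcd(56, 138) = 2, gcd(57, 138) = 3, gcd(58, 138) = 2, gcd(60, 138) = 6, gcd(62, 138) = 2, gcd(63, 138) = 3, gcd(64, 138) = 2, gcd(66, 138) = 6, gcd(68, 138) = 2, gcd(69, 138) = 69, gcd(70, 138) = 2, gcd(72, 138) = 6, gcd(74, 138) = 2, gcd(75, 138) = 3, gcd(76, 138) = 2, gcd(78, 138) = 6, gcd(80, 138) = 2, gcd(81, 138) = 3, gcd(82, 138) = 2, gcd(84, 138) = 6, gcd(86, 138) = 2, gcd(87, 138) = 3, gcd(88, 138) = 2, gcd(90, 138) = 6, gcd(92, 138) = 46, gcd(93, 138) = 3, gcd(94, 138) = 2, gcd(96, 138) = 6, gcd(98, 138) = 2, gcd(99, 138) = 3, gcd(100, 138) = 2, gcd(102, 138) = 6, gcd(104, 138) = 2, gcd(105, 138) = 3, gcd(106, 138) = 2, gcd(108, 138) = 6, gcd(110, 138) = 2, gcd(111, 138) = 3, gcd(112, 138) = 2, gcd(114, 138) = 6, gcd(115, 138) = 23, gcd(116, 138) = 2, gcd(117, 138) = 3, gcd(118, 138) = 2, gcd(120, 138) = 6, gcd(122, 138) = 2, gcd(123, 138) = 3, gcd(124, 138) = 2, gcd(126, 138) = 6, gcd(128, 138) = 2, gcd(129, 138) = 3, gcd(130, 138) = 2, gcd(132, 138) = 6, gcd(134, 138) = 2, gcd(135, 138) = 3, gcd(136, 138) = 2.
All other a ∈ {1, ..., 137} have gcd(a, 138) = 1 and are units. So the nonzero zero-divisors are exactly the 93 values of a appearing in this scan.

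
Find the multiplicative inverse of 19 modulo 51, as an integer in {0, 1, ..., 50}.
19^(−1) ≡ 43 (mod 51)

Apply the extended Euclidean algorithm to (51, 19), tracking rows (r, s, t) with s·51 + t·19 = r. Each division r_prev = q·r_cur + r_new produces the new row as (previous row) − q·(current row):
  row A: (51, 1, 0)   [1·51 + 0·19 = 51]
  row B: (19, 0, 1)   [0·51 + 1·19 = 19]
  51 = 2·19 + 13   → row C = row A − 2·row B = (13, 1, −2)   [check: 1·51 − 2·19 = 13]
  19 = 1·13 + 6   → row D = row B − 1·row C = (6, −1, 3)   [check: −1·51 + 3·19 = 6]
  13 = 2·6 + 1   → row E = row C − 2·row D = (1, 3, −8)   [check: 3·51 − 8·19 = 1]
  6 = 6·1 + 0   → remainder 0, stop. gcd = 1 (last nonzero row E).
The gcd is 1, so 19 is invertible mod 51. The last nonzero row gives 3·51 − 8·19 = 1, so t = −8. So 19^(−1) ≡ −8 ≡ 43 (mod 51). Verify: 19 · 43 = 817 ≡ 1 (mod 51). ✓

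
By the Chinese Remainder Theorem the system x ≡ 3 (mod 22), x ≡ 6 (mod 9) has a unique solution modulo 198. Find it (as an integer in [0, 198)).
x ≡ 69 (mod 198); the representative in [0, 198) is 69

The moduli 22, 9 are pairwise coprime, so by the CRT there is a unique solution mod 22·9 = 198.
Solve by successive substitution. Start with x ≡ 3 (mod 22).
  Combine with x ≡ 6 (mod 9): write x = 3 + 22·t and require 3 + 22·t ≡ 6 (mod 9), i.e. 22·t ≡ 6 − 3 ≡ 3 (mod 9). Since 22^(−1) ≡ 7 (mod 9) (22 ≡ 4 (mod 9)), t ≡ 7·3 ≡ 3 (mod 9). So x ≡ 3 + 22·3 = 69 (mod 198).
Unique solution in [0, 198): x = 69.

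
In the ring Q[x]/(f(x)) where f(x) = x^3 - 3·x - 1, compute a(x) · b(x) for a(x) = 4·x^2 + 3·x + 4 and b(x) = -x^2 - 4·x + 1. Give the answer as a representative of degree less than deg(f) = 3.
a · b ≡ -24·x^2 - 74·x - 15 (mod f(x))

First multiply in Q[x] without reducing: a · b = -4·x^4 - 19·x^3 - 12·x^2 - 13·x + 4. Now divide by f(x) = x^3 - 3·x - 1, eliminating the leading term at each step:
  leading term -4·x^4: subtract (-4·x)·f(x) = -4·x^4 + 12·x^2 + 4·x, leaving -19·x^3 - 24·x^2 - 17·x + 4
  leading term -19·x^3: subtract (-19)·f(x) = -19·x^3 + 57·x + 19, leaving -24·x^2 - 74·x - 15
The degree is now < 3, so this is the remainder. Hence a · b ≡ -24·x^2 - 74·x - 15 in Q[x]/(f).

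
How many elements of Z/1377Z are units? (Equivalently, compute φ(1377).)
Z/1377Z has φ(1377) = 864 units

An element a ∈ Z/1377Z is a unit iff gcd(a, 1377) = 1, so the number of units is φ(1377). φ is multiplicative, with φ(p^e) = p^e − p^(e−1). Factorise 1377 = 3^4 · 17. Then
  φ(1377) = (3^4 − 3^3) · (17 − 1) = 54 · 16 = 864.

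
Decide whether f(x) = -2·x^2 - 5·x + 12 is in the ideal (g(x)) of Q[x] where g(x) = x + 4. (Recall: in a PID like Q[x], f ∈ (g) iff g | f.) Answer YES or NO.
YES

In Q[x] the ideal (g) consists of all multiples of g, so f ∈ (g) iff g | f, i.e. iff the remainder of f on division by g is 0. Divide f by g (g is monic, so eliminate the leading term of the running remainder at each step):
  leading term -2·x^2: subtract (-2·x)·g(x) = -2·x^2 - 8·x, leaving 3·x + 12
  leading term 3·x: subtract (3)·g(x) = 3·x + 12, leaving 0
The remainder is 0, so f(x) = g(x) · h(x) with h(x) = 3 - 2·x. Hence g | f, i.e. f ∈ (g).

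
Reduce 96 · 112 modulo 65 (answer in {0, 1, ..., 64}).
Reduce the factors first: 96 ≡ 31, 112 ≡ 47 (mod 65), so 96 · 112 ≡ 31 · 47 (mod 65). 31 · 47 = 1457. Dividing by 65: 1457 = 22·65 + 27. So (96 · 112) mod 65 = 27.

Final answer: 27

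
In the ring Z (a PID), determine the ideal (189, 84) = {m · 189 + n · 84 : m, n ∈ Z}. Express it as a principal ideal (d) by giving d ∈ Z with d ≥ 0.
In the PID Z, (a, b) is generated by gcd(a, b). Compute gcd(189, 84) with the extended Euclidean algorithm, tracking rows (r, s, t) with s·189 + t·84 = r:
  row A: (189, 1, 0)   [1·189 + 0·84 = 189]
  row B: (84, 0, 1)   [0·189 + 1·84 = 84]
  189 = 2·84 + 21   → row C = row A − 2·row B = (21, 1, −2)   [check: 1·189 − 2·84 = 21]
  84 = 4·21 + 0   → remainder 0, stop. gcd = 21 (last nonzero row C).
So gcd(189, 84) = 21, with Bézout identity 1·189 − 2·84 = 21. Containment (⊇): the Bézout identity exhibits 21 as an element of (189, 84), giving (21) ⊆ (189, 84). Containment (⊆): since 21 | 189 and 21 | 84 (189 = 21·9, 84 = 21·4), every Z-linear combination of 189 and 84 is divisible by 21, so (189, 84) ⊆ (21). Therefore (189, 84) = (21), d = 21.

Final answer: (189, 84) = (21); d = 21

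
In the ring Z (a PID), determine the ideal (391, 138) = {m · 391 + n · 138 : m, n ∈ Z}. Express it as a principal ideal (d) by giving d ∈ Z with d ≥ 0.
(391, 138) = (23); d = 23

In the PID Z, (a, b) is generated by gcd(a, b). Compute gcd(391, 138) with the extended Euclidean algorithm, tracking rows (r, s, t) with s·391 + t·138 = r:
  row A: (391, 1, 0)   [1·391 + 0·138 = 391]
  row B: (138, 0, 1)   [0·391 + 1·138 = 138]
  391 = 2·138 + 115   → row C = row A − 2·row B = (115, 1, −2)   [check: 1·391 − 2·138 = 115]
  138 = 1·115 + 23   → row D = row B − 1·row C = (23, −1, 3)   [check: −1·391 + 3·138 = 23]
  115 = 5·23 + 0   → remainder 0, stop. gcd = 23 (last nonzero row D).
So gcd(391, 138) = 23, with Bézout identity −1·391 + 3·138 = 23. Containment (⊇): the Bézout identity exhibits 23 as an element of (391, 138), giving (23) ⊆ (391, 138). Containment (⊆): since 23 | 391 and 23 | 138 (391 = 23·17, 138 = 23·6), every Z-linear combination of 391 and 138 is divisible by 23, so (391, 138) ⊆ (23). Therefore (391, 138) = (23), d = 23.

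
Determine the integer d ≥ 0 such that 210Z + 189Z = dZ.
(210, 189) = (21); d = 21

In the PID Z, (a, b) is generated by gcd(a, b). Compute gcd(210, 189) with the extended Euclidean algorithm, tracking rows (r, s, t) with s·210 + t·189 = r:
  row A: (210, 1, 0)   [1·210 + 0·189 = 210]
  row B: (189, 0, 1)   [0·210 + 1·189 = 189]
  210 = 1·189 + 21   → row C = row A − 1·row B = (21, 1, −1)   [check: 1·210 − 1·189 = 21]
  189 = 9·21 + 0   → remainder 0, stop. gcd = 21 (last nonzero row C).
So gcd(210, 189) = 21, with Bézout identity 1·210 − 1·189 = 21. Containment (⊇): the Bézout identity exhibits 21 as an element of (210, 189), giving (21) ⊆ (210, 189). Containment (⊆): since 21 | 210 and 21 | 189 (210 = 21·10, 189 = 21·9), every Z-linear combination of 210 and 189 is divisible by 21, so (210, 189) ⊆ (21). Therefore (210, 189) = (21), d = 21.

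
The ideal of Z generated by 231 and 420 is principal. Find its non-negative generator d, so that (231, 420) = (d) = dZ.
(231, 420) = (21); d = 21

In the PID Z, (a, b) is generated by gcd(a, b). Compute gcd(420, 231) with the extended Euclidean algorithm, tracking rows (r, s, t) with s·420 + t·231 = r:
  row A: (420, 1, 0)   [1·420 + 0·231 = 420]
  row B: (231, 0, 1)   [0·420 + 1·231 = 231]
  420 = 1·231 + 189   → row C = row A − 1·row B = (189, 1, −1)   [check: 1·420 − 1·231 = 189]
  231 = 1·189 + 42   → row D = row B − 1·row C = (42, −1, 2)   [check: −1·420 + 2·231 = 42]
  189 = 4·42 + 21   → row E = row C − 4·row D = (21, 5, −9)   [check: 5·420 − 9·231 = 21]
  42 = 2·21 + 0   → remainder 0, stop. gcd = 21 (last nonzero row E).
So gcd(231, 420) = 21, with Bézout identity 5·420 − 9·231 = 21. Containment (⊇): the Bézout identity exhibits 21 as an element of (231, 420), giving (21) ⊆ (231, 420). Containment (⊆): since 21 | 231 and 21 | 420 (231 = 21·11, 420 = 21·20), every Z-linear combination of 231 and 420 is divisible by 21, so (231, 420) ⊆ (21). Therefore (231, 420) = (21), d = 21.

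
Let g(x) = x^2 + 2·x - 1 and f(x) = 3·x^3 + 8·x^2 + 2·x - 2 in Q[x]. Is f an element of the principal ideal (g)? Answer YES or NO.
In Q[x] the ideal (g) consists of all multiples of g, so f ∈ (g) iff g | f, i.e. iff the remainder of f on division by g is 0. Divide f by g (g is monic, so eliminate the leading term of the running remainder at each step):
  leading term 3·x^3: subtract (3·x)·g(x) = 3·x^3 + 6·x^2 - 3·x, leaving 2·x^2 + 5·x - 2
  leading term 2·x^2: subtract (2)·g(x) = 2·x^2 + 4·x - 2, leaving x
The remainder r(x) = x ≠ 0 (and deg r < deg g), so g ∤ f, i.e. f ∉ (g).

Final answer: NO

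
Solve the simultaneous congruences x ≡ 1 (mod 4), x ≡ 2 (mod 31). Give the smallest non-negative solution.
The moduli 4, 31 are pairwise coprime, so by the CRT there is a unique solution mod 4·31 = 124.
Solve by successive substitution. Start with x ≡ 1 (mod 4).
  Combine with x ≡ 2 (mod 31): write x = 1 + 4·t and require 1 + 4·t ≡ 2 (mod 31), i.e. 4·t ≡ 2 − 1 ≡ 1 (mod 31). Since 4^(−1) ≡ 8 (mod 31), t ≡ 8·1 ≡ 8 (mod 31). So x ≡ 1 + 4·8 = 33 (mod 124).
Unique solution in [0, 124): x = 33.

Final answer: x ≡ 33 (mod 124); the representative in [0, 124) is 33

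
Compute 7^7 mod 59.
Use repeated squaring. Binary(7) = 111. Walk through the bits of the exponent 7 left-to-right: at each bit after the leading one, square the running value, then multiply by 7 if the bit is 1 (always reducing mod 59):
  bit 1 = 1 (leading): start with 7.
  bit 2 = 1: square 7^2 = 49; bit is 1, so multiply 49·7 = 343 ≡ 48 (mod 59).
  bit 3 = 1: square 48^2 = 2304 ≡ 3; bit is 1, so multiply 3·7 = 21 (mod 59).
Final value: 7^7 ≡ 21 (mod 59).

Final answer: 21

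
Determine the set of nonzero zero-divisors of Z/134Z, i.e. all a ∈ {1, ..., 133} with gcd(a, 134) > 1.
nonzero zero-divisors of Z/134Z = {2, 4, 6, 8, 10, 12, 14, 16, 18, 20, 22, 24, 26, 28, 30, 32, 34, 36, 38, 40, 42, 44, 46, 48, 50, 52, 54, 56, 58, 60, 62, 64, 66, 67, 68, 70, 72, 74, 76, 78, 80, 82, 84, 86, 88, 90, 92, 94, 96, 98, 100, 102, 104, 106, 108, 110, 112, 114, 116, 118, 120, 122, 124, 126, 128, 130, 132}

An element a ∈ Z/134Z (with a ≠ 0) is a zero-divisor iff gcd(a, 134) > 1 (because a is a unit precisely when gcd(a, n) = 1, and in Z/nZ every nonzero, non-unit element is a zero-divisor). Scan a = 1, ..., 133 and keep those with gcd(a, 134) > 1:
  gcd(2, 134) = 2, gcd(4, 134) = 2, gcd(6, 134) = 2, gcd(8, 134) = 2, gcd(10, 134) = 2, gcd(12, 134) = 2, gcd(14, 134) = 2, gcd(16, 134) = 2, gcd(18, 134) = 2, gcd(20, 134) = 2, gcd(22, 134) = 2, gcd(24, 134) = 2, gcd(26, 134) = 2, gcd(28, 134) = 2, gcd(30, 134) = 2, gcd(32, 134) = 2, gcd(34, 134) = 2, gcd(36, 134) = 2, gcd(38, 134) = 2, gcd(40, 134) = 2, gcd(42, 134) = 2, gcd(44, 134) = 2, gcd(46, 134) = 2, gcd(48, 134) = 2, gcd(50, 134) = 2, gcd(52, 134) = 2, gcd(54, 134) = 2, gcd(56, 134) = 2, gcd(58, 134) = 2, gcd(60, 134) = 2, gcd(62, 134) = 2, gcd(64, 134) = 2, gcd(66, 134) = 2, gcd(67, 134) = 67, gcd(68, 134) = 2, gcd(70, 134) = 2, gcd(72, 134) = 2, gcd(74, 134) = 2, gcd(76, 134) = 2, gcd(78, 134) = 2, gcd(80, 134) = 2, gcd(82, 134) = 2, gcd(84, 134) = 2, gcd(86, 134) = 2, gcd(88, 134) = 2, gcd(90, 134) = 2, gcd(92, 134) = 2, gcd(94, 134) = 2, gcd(96, 134) = 2, gcd(98, 134) = 2, gcd(100, 134) = 2, gcd(102, 134) = 2, gcd(104, 134) = 2, gcd(106, 134) = 2, gcd(108, 134) = 2, gcd(110, 134) = 2, gcd(112, 134) = 2, gcd(114, 134) = 2, gcd(116, 134) = 2, gcd(118, 134) = 2, gcd(120, 134) = 2, gcd(122, 134) = 2, gcd(124, 134) = 2, gcd(126, 134) = 2, gcd(128, 134) = 2, gcd(130, 134) = 2, gcd(132, 134) = 2.
All other a ∈ {1, ..., 133} have gcd(a, 134) = 1 and are units. So the nonzero zero-divisors are exactly the 67 values of a appearing in this scan.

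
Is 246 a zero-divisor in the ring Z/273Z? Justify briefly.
gcd(246, 273) = 3 > 1, so 246 is not a unit in Z/273Z. In Z/nZ every nonzero non-unit is a zero-divisor: explicitly, take b = 273/gcd = 91 ≠ 0 (mod 273); then 246·91 = 22386 = 82·273, i.e. 246·91 ≡ 0 (mod 273). So 246 is a zero-divisor.

Final answer: YES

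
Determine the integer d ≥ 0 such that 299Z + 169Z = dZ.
In the PID Z, (a, b) is generated by gcd(a, b). Compute gcd(299, 169) with the extended Euclidean algorithm, tracking rows (r, s, t) with s·299 + t·169 = r:
  row A: (299, 1, 0)   [1·299 + 0·169 = 299]
  row B: (169, 0, 1)   [0·299 + 1·169 = 169]
  299 = 1·169 + 130   → row C = row A − 1·row B = (130, 1, −1)   [check: 1·299 − 1·169 = 130]
  169 = 1·130 + 39   → row D = row B − 1·row C = (39, −1, 2)   [check: −1·299 + 2·169 = 39]
  130 = 3·39 + 13   → row E = row C − 3·row D = (13, 4, −7)   [check: 4·299 − 7·169 = 13]
  39 = 3·13 + 0   → remainder 0, stop. gcd = 13 (last nonzero row E).
So gcd(299, 169) = 13, with Bézout identity 4·299 − 7·169 = 13. Containment (⊇): the Bézout identity exhibits 13 as an element of (299, 169), giving (13) ⊆ (299, 169). Containment (⊆): since 13 | 299 and 13 | 169 (299 = 13·23, 169 = 13·13), every Z-linear combination of 299 and 169 is divisible by 13, so (299, 169) ⊆ (13). Therefore (299, 169) = (13), d = 13.

Final answer: (299, 169) = (13); d = 13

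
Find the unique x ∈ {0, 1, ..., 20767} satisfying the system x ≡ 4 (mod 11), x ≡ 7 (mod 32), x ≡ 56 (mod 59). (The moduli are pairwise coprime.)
The moduli 11, 32, 59 are pairwise coprime, so by the CRT there is a unique solution mod 11·32·59 = 20768.
Solve by successive substitution. Start with x ≡ 4 (mod 11).
  Combine with x ≡ 7 (mod 32): write x = 4 + 11·t and require 4 + 11·t ≡ 7 (mod 32), i.e. 11·t ≡ 7 − 4 ≡ 3 (mod 32). Since 11^(−1) ≡ 3 (mod 32), t ≡ 3·3 ≡ 9 (mod 32). So x ≡ 4 + 11·9 = 103 (mod 352).
  Combine with x ≡ 56 (mod 59): write x = 103 + 352·t and require 103 + 352·t ≡ 56 (mod 59), i.e. 352·t ≡ 56 − 103 ≡ 12 (mod 59). Since 352^(−1) ≡ 29 (mod 59) (352 ≡ 57 (mod 59)), t ≡ 29·12 ≡ 53 (mod 59). So x ≡ 103 + 352·53 = 18759 (mod 20768).
Unique solution in [0, 20768): x = 18759.

Final answer: x ≡ 18759 (mod 20768); the representative in [0, 20768) is 18759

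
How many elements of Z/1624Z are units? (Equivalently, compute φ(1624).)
Z/1624Z has φ(1624) = 672 units

An element a ∈ Z/1624Z is a unit iff gcd(a, 1624) = 1, so the number of units is φ(1624). φ is multiplicative, with φ(p^e) = p^e − p^(e−1). Factorise 1624 = 2^3 · 7 · 29. Then
  φ(1624) = (2^3 − 2^2) · (7 − 1) · (29 − 1) = 4 · 6 · 28 = 672.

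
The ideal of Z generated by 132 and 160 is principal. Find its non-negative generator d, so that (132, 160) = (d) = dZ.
In the PID Z, (a, b) is generated by gcd(a, b). Compute gcd(160, 132) with the extended Euclidean algorithm, tracking rows (r, s, t) with s·160 + t·132 = r:
  row A: (160, 1, 0)   [1·160 + 0·132 = 160]
  row B: (132, 0, 1)   [0·160 + 1·132 = 132]
  160 = 1·132 + 28   → row C = row A − 1·row B = (28, 1, −1)   [check: 1·160 − 1·132 = 28]
  132 = 4·28 + 20   → row D = row B − 4·row C = (20, −4, 5)   [check: −4·160 + 5·132 = 20]
  28 = 1·20 + 8   → row E = row C − 1·row D = (8, 5, −6)   [check: 5·160 − 6·132 = 8]
  20 = 2·8 + 4   → row F = row D − 2·row E = (4, −14, 17)   [check: −14·160 + 17·132 = 4]
  8 = 2·4 + 0   → remainder 0, stop. gcd = 4 (last nonzero row F).
So gcd(132, 160) = 4, with Bézout identity −14·160 + 17·132 = 4. Containment (⊇): the Bézout identity exhibits 4 as an element of (132, 160), giving (4) ⊆ (132, 160). Containment (⊆): since 4 | 132 and 4 | 160 (132 = 4·33, 160 = 4·40), every Z-linear combination of 132 and 160 is divisible by 4, so (132, 160) ⊆ (4). Therefore (132, 160) = (4), d = 4.

Final answer: (132, 160) = (4); d = 4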